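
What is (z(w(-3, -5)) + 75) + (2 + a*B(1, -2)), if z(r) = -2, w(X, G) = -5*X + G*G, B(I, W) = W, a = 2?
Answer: 71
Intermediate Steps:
w(X, G) = G**2 - 5*X (w(X, G) = -5*X + G**2 = G**2 - 5*X)
(z(w(-3, -5)) + 75) + (2 + a*B(1, -2)) = (-2 + 75) + (2 + 2*(-2)) = 73 + (2 - 4) = 73 - 2 = 71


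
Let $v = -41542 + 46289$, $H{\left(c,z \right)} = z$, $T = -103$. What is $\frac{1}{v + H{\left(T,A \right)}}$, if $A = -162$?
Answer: $\frac{1}{4585} \approx 0.0002181$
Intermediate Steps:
$v = 4747$
$\frac{1}{v + H{\left(T,A \right)}} = \frac{1}{4747 - 162} = \frac{1}{4585}$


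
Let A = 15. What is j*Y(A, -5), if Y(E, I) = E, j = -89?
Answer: -1335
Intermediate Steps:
j*Y(A, -5) = -89*15 = -1335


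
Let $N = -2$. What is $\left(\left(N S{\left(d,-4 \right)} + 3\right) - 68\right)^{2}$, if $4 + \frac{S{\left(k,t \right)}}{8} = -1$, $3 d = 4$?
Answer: $225$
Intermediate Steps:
$d = \frac{4}{3}$ ($d = \frac{1}{3} \cdot 4 = \frac{4}{3} \approx 1.3333$)
$S{\left(k,t \right)} = -40$ ($S{\left(k,t \right)} = -32 + 8 \left(-1\right) = -32 - 8 = -40$)
$\left(\left(N S{\left(d,-4 \right)} + 3\right) - 68\right)^{2} = \left(\left(\left(-2\right) \left(-40\right) + 3\right) - 68\right)^{2} = \left(\left(80 + 3\right) - 68\right)^{2} = \left(83 - 68\right)^{2} = 15^{2} = 225$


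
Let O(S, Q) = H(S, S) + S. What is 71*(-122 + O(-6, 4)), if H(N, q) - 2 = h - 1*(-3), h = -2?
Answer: -8875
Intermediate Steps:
H(N, q) = 3 (H(N, q) = 2 + (-2 - 1*(-3)) = 2 + (-2 + 3) = 2 + 1 = 3)
O(S, Q) = 3 + S
71*(-122 + O(-6, 4)) = 71*(-122 + (3 - 6)) = 71*(-122 - 3) = 71*(-125) = -8875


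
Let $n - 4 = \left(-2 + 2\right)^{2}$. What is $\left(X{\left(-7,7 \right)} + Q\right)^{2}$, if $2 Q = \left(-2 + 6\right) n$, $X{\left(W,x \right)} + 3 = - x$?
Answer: $4$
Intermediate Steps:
$X{\left(W,x \right)} = -3 - x$
$n = 4$ ($n = 4 + \left(-2 + 2\right)^{2} = 4 + 0^{2} = 4 + 0 = 4$)
$Q = 8$ ($Q = \frac{\left(-2 + 6\right) 4}{2} = \frac{4 \cdot 4}{2} = \frac{1}{2} \cdot 16 = 8$)
$\left(X{\left(-7,7 \right)} + Q\right)^{2} = \left(\left(-3 - 7\right) + 8\right)^{2} = \left(-10 + 8\right)^{2} = \left(-2\right)^{2} = 4$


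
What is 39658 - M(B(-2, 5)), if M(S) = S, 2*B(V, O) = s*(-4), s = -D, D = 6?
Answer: 39646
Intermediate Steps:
s = -6 (s = -1*6 = -6)
B(V, O) = 12 (B(V, O) = (-6*(-4))/2 = (½)*24 = 12)
39658 - M(B(-2, 5)) = 39658 - 1*12 = 39658 - 12 = 39646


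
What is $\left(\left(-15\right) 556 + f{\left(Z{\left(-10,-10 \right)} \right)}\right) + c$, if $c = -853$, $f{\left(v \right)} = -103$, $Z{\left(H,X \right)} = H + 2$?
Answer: $-9296$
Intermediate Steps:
$Z{\left(H,X \right)} = 2 + H$
$\left(\left(-15\right) 556 + f{\left(Z{\left(-10,-10 \right)} \right)}\right) + c = \left(\left(-15\right) 556 - 103\right) - 853 = \left(-8340 - 103\right) - 853 = -8443 - 853 = -9296$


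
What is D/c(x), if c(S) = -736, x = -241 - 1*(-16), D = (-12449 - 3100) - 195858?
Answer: 211407/736 ≈ 287.24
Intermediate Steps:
D = -211407 (D = -15549 - 195858 = -211407)
x = -225 (x = -241 + 16 = -225)
D/c(x) = -211407/(-736) = -211407*(-1/736) = 211407/736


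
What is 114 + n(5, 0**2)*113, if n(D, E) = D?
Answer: 679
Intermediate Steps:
114 + n(5, 0**2)*113 = 114 + 5*113 = 114 + 565 = 679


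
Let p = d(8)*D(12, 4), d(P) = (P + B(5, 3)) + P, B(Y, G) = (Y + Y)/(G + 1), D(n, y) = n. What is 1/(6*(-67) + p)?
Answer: -1/180 ≈ -0.0055556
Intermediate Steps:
B(Y, G) = 2*Y/(1 + G) (B(Y, G) = (2*Y)/(1 + G) = 2*Y/(1 + G))
d(P) = 5/2 + 2*P (d(P) = (P + 2*5/(1 + 3)) + P = (P + 2*5/4) + P = (P + 2*5*(¼)) + P = (P + 5/2) + P = (5/2 + P) + P = 5/2 + 2*P)
p = 222 (p = (5/2 + 2*8)*12 = (5/2 + 16)*12 = (37/2)*12 = 222)
1/(6*(-67) + p) = 1/(6*(-67) + 222) = 1/(-402 + 222) = 1/(-180) = -1/180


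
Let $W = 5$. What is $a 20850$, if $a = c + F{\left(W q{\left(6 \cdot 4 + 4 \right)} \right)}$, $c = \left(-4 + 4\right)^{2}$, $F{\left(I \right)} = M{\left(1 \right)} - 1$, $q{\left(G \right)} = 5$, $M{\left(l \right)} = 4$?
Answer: $62550$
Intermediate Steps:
$F{\left(I \right)} = 3$ ($F{\left(I \right)} = 4 - 1 = 3$)
$c = 0$ ($c = 0^{2} = 0$)
$a = 3$ ($a = 0 + 3 = 3$)
$a 20850 = 3 \cdot 20850 = 62550$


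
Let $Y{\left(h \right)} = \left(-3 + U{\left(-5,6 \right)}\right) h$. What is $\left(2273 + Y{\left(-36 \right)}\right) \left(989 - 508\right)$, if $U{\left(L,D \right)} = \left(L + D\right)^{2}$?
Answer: $1127945$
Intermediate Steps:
$U{\left(L,D \right)} = \left(D + L\right)^{2}$
$Y{\left(h \right)} = - 2 h$ ($Y{\left(h \right)} = \left(-3 + \left(6 - 5\right)^{2}\right) h = \left(-3 + 1^{2}\right) h = \left(-3 + 1\right) h = - 2 h$)
$\left(2273 + Y{\left(-36 \right)}\right) \left(989 - 508\right) = \left(2273 - -72\right) \left(989 - 508\right) = \left(2273 + 72\right) 481 = 2345 \cdot 481 = 1127945$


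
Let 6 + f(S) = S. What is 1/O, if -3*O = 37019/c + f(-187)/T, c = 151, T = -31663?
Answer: -4781113/390720580 ≈ -0.012237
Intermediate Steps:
f(S) = -6 + S
O = -390720580/4781113 (O = -(37019/151 + (-6 - 187)/(-31663))/3 = -(37019*(1/151) - 193*(-1/31663))/3 = -(37019/151 + 193/31663)/3 = -1/3*1172161740/4781113 = -390720580/4781113 ≈ -81.722)
1/O = 1/(-390720580/4781113) = -4781113/390720580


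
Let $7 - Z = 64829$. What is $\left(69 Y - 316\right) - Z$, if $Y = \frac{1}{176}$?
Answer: $\frac{11353125}{176} \approx 64506.0$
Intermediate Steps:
$Y = \frac{1}{176} \approx 0.0056818$
$Z = -64822$ ($Z = 7 - 64829 = -64822$)
$\left(69 Y - 316\right) - Z = \left(69 \cdot \frac{1}{176} - 316\right) - -64822 = \left(\frac{69}{176} - 316\right) + 64822 = - \frac{55547}{176} + 64822 = \frac{11353125}{176}$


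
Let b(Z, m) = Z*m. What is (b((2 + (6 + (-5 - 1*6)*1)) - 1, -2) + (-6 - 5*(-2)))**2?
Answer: 144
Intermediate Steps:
(b((2 + (6 + (-5 - 1*6)*1)) - 1, -2) + (-6 - 5*(-2)))**2 = (((2 + (6 + (-5 - 1*6)*1)) - 1)*(-2) + (-6 - 5*(-2)))**2 = (((2 + (6 + (-5 - 6)*1)) - 1)*(-2) + (-6 + 10))**2 = (((2 + (6 - 11*1)) - 1)*(-2) + 4)**2 = (((2 + (6 - 11)) - 1)*(-2) + 4)**2 = (((2 - 5) - 1)*(-2) + 4)**2 = ((-3 - 1)*(-2) + 4)**2 = (-4*(-2) + 4)**2 = (8 + 4)**2 = 12**2 = 144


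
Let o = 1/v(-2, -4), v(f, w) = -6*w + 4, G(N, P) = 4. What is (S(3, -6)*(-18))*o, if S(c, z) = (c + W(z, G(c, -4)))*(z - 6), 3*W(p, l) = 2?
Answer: 198/7 ≈ 28.286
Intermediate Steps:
W(p, l) = ⅔ (W(p, l) = (⅓)*2 = ⅔)
v(f, w) = 4 - 6*w
S(c, z) = (-6 + z)*(⅔ + c) (S(c, z) = (c + ⅔)*(z - 6) = (⅔ + c)*(-6 + z) = (-6 + z)*(⅔ + c))
o = 1/28 (o = 1/(4 - 6*(-4)) = 1/(4 + 24) = 1/28 ≈ 0.035714)
(S(3, -6)*(-18))*o = ((-4 - 6*3 + (⅔)*(-6) + 3*(-6))*(-18))*(1/28) = ((-4 - 18 - 4 - 18)*(-18))*(1/28) = -44*(-18)*(1/28) = 792*(1/28) = 198/7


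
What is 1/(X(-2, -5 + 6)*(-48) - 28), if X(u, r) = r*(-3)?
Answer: 1/116 ≈ 0.0086207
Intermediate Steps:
X(u, r) = -3*r
1/(X(-2, -5 + 6)*(-48) - 28) = 1/(-3*(-5 + 6)*(-48) - 28) = 1/(-3*1*(-48) - 28) = 1/(-3*(-48) - 28) = 1/(144 - 28) = 1/116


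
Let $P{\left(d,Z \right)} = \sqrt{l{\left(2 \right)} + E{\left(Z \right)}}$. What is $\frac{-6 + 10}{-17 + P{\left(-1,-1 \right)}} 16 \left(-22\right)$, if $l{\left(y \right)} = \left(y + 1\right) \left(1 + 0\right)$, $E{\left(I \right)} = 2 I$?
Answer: $88$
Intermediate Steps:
$l{\left(y \right)} = 1 + y$ ($l{\left(y \right)} = \left(1 + y\right) 1 = 1 + y$)
$P{\left(d,Z \right)} = \sqrt{3 + 2 Z}$ ($P{\left(d,Z \right)} = \sqrt{\left(1 + 2\right) + 2 Z} = \sqrt{3 + 2 Z}$)
$\frac{-6 + 10}{-17 + P{\left(-1,-1 \right)}} 16 \left(-22\right) = \frac{-6 + 10}{-17 + \sqrt{3 + 2 \left(-1\right)}} 16 \left(-22\right) = \frac{4}{-17 + \sqrt{3 - 2}} \cdot 16 \left(-22\right) = \frac{4}{-17 + \sqrt{1}} \cdot 16 \left(-22\right) = \frac{4}{-17 + 1} \cdot 16 \left(-22\right) = \frac{4}{-16} \cdot 16 \left(-22\right) = 4 \left(- \frac{1}{16}\right) 16 \left(-22\right) = \left(- \frac{1}{4}\right) 16 \left(-22\right) = \left(-4\right) \left(-22\right) = 88$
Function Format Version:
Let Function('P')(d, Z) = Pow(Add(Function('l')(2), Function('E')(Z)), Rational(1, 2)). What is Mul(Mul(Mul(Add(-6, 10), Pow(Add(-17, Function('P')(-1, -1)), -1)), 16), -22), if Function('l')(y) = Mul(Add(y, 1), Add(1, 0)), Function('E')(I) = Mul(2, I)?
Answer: 88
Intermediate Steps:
Function('l')(y) = Add(1, y) (Function('l')(y) = Mul(Add(1, y), 1) = Add(1, y))
Function('P')(d, Z) = Pow(Add(3, Mul(2, Z)), Rational(1, 2)) (Function('P')(d, Z) = Pow(Add(Add(1, 2), Mul(2, Z)), Rational(1, 2)) = Pow(Add(3, Mul(2, Z)), Rational(1, 2)))
Mul(Mul(Mul(Add(-6, 10), Pow(Add(-17, Function('P')(-1, -1)), -1)), 16), -22) = Mul(Mul(Mul(Add(-6, 10), Pow(Add(-17, Pow(Add(3, Mul(2, -1)), Rational(1, 2))), -1)), 16), -22) = Mul(Mul(Mul(4, Pow(Add(-17, Pow(Add(3, -2), Rational(1, 2))), -1)), 16), -22) = Mul(Mul(Mul(4, Pow(Add(-17, Pow(1, Rational(1, 2))), -1)), 16), -22) = Mul(Mul(Mul(4, Pow(Add(-17, 1), -1)), 16), -22) = Mul(Mul(Mul(4, Pow(-16, -1)), 16), -22) = Mul(Mul(Mul(4, Rational(-1, 16)), 16), -22) = Mul(Mul(Rational(-1, 4), 16), -22) = Mul(-4, -22) = 88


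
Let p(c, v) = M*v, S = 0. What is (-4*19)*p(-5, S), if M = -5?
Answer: 0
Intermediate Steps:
p(c, v) = -5*v
(-4*19)*p(-5, S) = (-4*19)*(-5*0) = -76*0 = 0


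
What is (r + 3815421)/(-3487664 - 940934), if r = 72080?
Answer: -3887501/4428598 ≈ -0.87782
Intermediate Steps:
(r + 3815421)/(-3487664 - 940934) = (72080 + 3815421)/(-3487664 - 940934) = 3887501/(-4428598) = 3887501*(-1/4428598) = -3887501/4428598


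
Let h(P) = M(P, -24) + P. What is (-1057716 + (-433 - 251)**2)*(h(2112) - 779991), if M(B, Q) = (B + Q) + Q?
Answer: 457622235900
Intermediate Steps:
M(B, Q) = B + 2*Q
h(P) = -48 + 2*P (h(P) = (P + 2*(-24)) + P = (P - 48) + P = (-48 + P) + P = -48 + 2*P)
(-1057716 + (-433 - 251)**2)*(h(2112) - 779991) = (-1057716 + (-433 - 251)**2)*((-48 + 2*2112) - 779991) = (-1057716 + (-684)**2)*((-48 + 4224) - 779991) = (-1057716 + 467856)*(4176 - 779991) = -589860*(-775815) = 457622235900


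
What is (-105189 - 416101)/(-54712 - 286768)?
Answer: 52129/34148 ≈ 1.5266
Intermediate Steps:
(-105189 - 416101)/(-54712 - 286768) = -521290/(-341480) = -521290*(-1/341480) = 52129/34148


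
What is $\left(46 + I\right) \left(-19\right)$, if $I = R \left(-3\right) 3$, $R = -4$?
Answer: $-1558$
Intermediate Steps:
$I = 36$ ($I = \left(-4\right) \left(-3\right) 3 = 12 \cdot 3 = 36$)
$\left(46 + I\right) \left(-19\right) = \left(46 + 36\right) \left(-19\right) = 82 \left(-19\right) = -1558$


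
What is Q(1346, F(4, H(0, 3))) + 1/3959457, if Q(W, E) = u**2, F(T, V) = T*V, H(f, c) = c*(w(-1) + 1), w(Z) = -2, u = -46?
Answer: 8378211013/3959457 ≈ 2116.0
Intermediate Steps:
H(f, c) = -c (H(f, c) = c*(-2 + 1) = c*(-1) = -c)
Q(W, E) = 2116 (Q(W, E) = (-46)**2 = 2116)
Q(1346, F(4, H(0, 3))) + 1/3959457 = 2116 + 1/3959457 = 8378211013/3959457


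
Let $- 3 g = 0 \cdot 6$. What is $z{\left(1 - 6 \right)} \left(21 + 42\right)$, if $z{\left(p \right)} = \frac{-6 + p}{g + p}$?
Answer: $\frac{693}{5} \approx 138.6$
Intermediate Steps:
$g = 0$ ($g = - \frac{0 \cdot 6}{3} = \left(- \frac{1}{3}\right) 0 = 0$)
$z{\left(p \right)} = \frac{-6 + p}{p}$ ($z{\left(p \right)} = \frac{-6 + p}{0 + p} = \frac{-6 + p}{p}$)
$z{\left(1 - 6 \right)} \left(21 + 42\right) = \frac{-6 + \left(1 - 6\right)}{1 - 6} \left(21 + 42\right) = \frac{-6 + \left(1 - 6\right)}{1 - 6} \cdot 63 = \frac{-6 - 5}{-5} \cdot 63 = \left(- \frac{1}{5}\right) \left(-11\right) 63 = \frac{11}{5} \cdot 63 = \frac{693}{5}$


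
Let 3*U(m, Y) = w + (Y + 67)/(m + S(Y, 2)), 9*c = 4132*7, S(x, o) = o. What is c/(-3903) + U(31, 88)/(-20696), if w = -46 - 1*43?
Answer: -252840923/307572012 ≈ -0.82205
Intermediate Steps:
w = -89 (w = -46 - 43 = -89)
c = 28924/9 (c = (4132*7)/9 = (⅑)*28924 = 28924/9 ≈ 3213.8)
U(m, Y) = -89/3 + (67 + Y)/(3*(2 + m)) (U(m, Y) = (-89 + (Y + 67)/(m + 2))/3 = (-89 + (67 + Y)/(2 + m))/3 = -89/3 + (67 + Y)/(3*(2 + m)))
c/(-3903) + U(31, 88)/(-20696) = (28924/9)/(-3903) + ((-111 + 88 - 89*31)/(3*(2 + 31)))/(-20696) = (28924/9)*(-1/3903) + ((⅓)*(-111 + 88 - 2759)/33)*(-1/20696) = -28924/35127 + ((⅓)*(1/33)*(-2782))*(-1/20696) = -28924/35127 - 2782/99*(-1/20696) = -28924/35127 + 107/78804 = -252840923/307572012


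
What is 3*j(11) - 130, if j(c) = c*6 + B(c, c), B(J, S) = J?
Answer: 101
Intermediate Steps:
j(c) = 7*c (j(c) = c*6 + c = 6*c + c = 7*c)
3*j(11) - 130 = 3*(7*11) - 130 = 3*77 - 130 = 231 - 130 = 101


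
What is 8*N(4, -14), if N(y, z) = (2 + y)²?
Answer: 288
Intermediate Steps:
8*N(4, -14) = 8*(2 + 4)² = 8*6² = 8*36 = 288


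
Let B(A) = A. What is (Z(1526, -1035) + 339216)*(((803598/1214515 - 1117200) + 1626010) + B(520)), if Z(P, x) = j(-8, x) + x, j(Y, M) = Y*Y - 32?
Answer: 209215087861404724/1214515 ≈ 1.7226e+11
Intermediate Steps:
j(Y, M) = -32 + Y**2 (j(Y, M) = Y**2 - 32 = -32 + Y**2)
Z(P, x) = 32 + x (Z(P, x) = (-32 + (-8)**2) + x = (-32 + 64) + x = 32 + x)
(Z(1526, -1035) + 339216)*(((803598/1214515 - 1117200) + 1626010) + B(520)) = ((32 - 1035) + 339216)*(((803598/1214515 - 1117200) + 1626010) + 520) = (-1003 + 339216)*(((803598*(1/1214515) - 1117200) + 1626010) + 520) = 338213*(((803598/1214515 - 1117200) + 1626010) + 520) = 338213*((-1356855354402/1214515 + 1626010) + 520) = 338213*(617958180748/1214515 + 520) = 338213*(618589728548/1214515) = 209215087861404724/1214515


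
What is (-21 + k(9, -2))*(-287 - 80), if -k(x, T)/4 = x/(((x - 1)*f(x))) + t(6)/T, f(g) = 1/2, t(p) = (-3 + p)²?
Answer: 4404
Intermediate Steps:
f(g) = ½
k(x, T) = -36/T - 4*x/(-½ + x/2) (k(x, T) = -4*(x/(((x - 1)*(½))) + (-3 + 6)²/T) = -4*(x/(((-1 + x)*(½))) + 3²/T) = -4*(x/(-½ + x/2) + 9/T) = -4*(9/T + x/(-½ + x/2)) = -36/T - 4*x/(-½ + x/2))
(-21 + k(9, -2))*(-287 - 80) = (-21 + 4*(9 - 9*9 - 2*(-2)*9)/(-2*(-1 + 9)))*(-287 - 80) = (-21 + 4*(-½)*(9 - 81 + 36)/8)*(-367) = (-21 + 4*(-½)*(⅛)*(-36))*(-367) = (-21 + 9)*(-367) = -12*(-367) = 4404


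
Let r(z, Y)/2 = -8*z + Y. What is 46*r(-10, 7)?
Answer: 8004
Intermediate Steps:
r(z, Y) = -16*z + 2*Y (r(z, Y) = 2*(-8*z + Y) = 2*(Y - 8*z) = -16*z + 2*Y)
46*r(-10, 7) = 46*(-16*(-10) + 2*7) = 46*(160 + 14) = 46*174 = 8004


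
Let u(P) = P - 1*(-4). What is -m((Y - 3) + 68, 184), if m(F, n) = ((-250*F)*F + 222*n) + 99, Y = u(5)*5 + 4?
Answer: 3208053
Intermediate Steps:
u(P) = 4 + P (u(P) = P + 4 = 4 + P)
Y = 49 (Y = (4 + 5)*5 + 4 = 9*5 + 4 = 45 + 4 = 49)
m(F, n) = 99 - 250*F² + 222*n (m(F, n) = (-250*F² + 222*n) + 99 = 99 - 250*F² + 222*n)
-m((Y - 3) + 68, 184) = -(99 - 250*((49 - 3) + 68)² + 222*184) = -(99 - 250*(46 + 68)² + 40848) = -(99 - 250*114² + 40848) = -(99 - 250*12996 + 40848) = -(99 - 3249000 + 40848) = -1*(-3208053) = 3208053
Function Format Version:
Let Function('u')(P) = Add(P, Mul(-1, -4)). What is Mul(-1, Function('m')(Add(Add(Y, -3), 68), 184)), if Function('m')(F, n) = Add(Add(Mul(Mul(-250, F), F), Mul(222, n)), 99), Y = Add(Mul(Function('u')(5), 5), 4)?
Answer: 3208053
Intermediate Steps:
Function('u')(P) = Add(4, P) (Function('u')(P) = Add(P, 4) = Add(4, P))
Y = 49 (Y = Add(Mul(Add(4, 5), 5), 4) = Add(Mul(9, 5), 4) = Add(45, 4) = 49)
Function('m')(F, n) = Add(99, Mul(-250, Pow(F, 2)), Mul(222, n)) (Function('m')(F, n) = Add(Add(Mul(-250, Pow(F, 2)), Mul(222, n)), 99) = Add(99, Mul(-250, Pow(F, 2)), Mul(222, n)))
Mul(-1, Function('m')(Add(Add(Y, -3), 68), 184)) = Mul(-1, Add(99, Mul(-250, Pow(Add(Add(49, -3), 68), 2)), Mul(222, 184))) = Mul(-1, Add(99, Mul(-250, Pow(Add(46, 68), 2)), 40848)) = Mul(-1, Add(99, Mul(-250, Pow(114, 2)), 40848)) = Mul(-1, Add(99, Mul(-250, 12996), 40848)) = Mul(-1, Add(99, -3249000, 40848)) = Mul(-1, -3208053) = 3208053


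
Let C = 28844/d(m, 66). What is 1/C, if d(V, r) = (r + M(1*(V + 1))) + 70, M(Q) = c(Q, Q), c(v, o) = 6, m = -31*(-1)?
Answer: 71/14422 ≈ 0.0049230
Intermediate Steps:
m = 31
M(Q) = 6
d(V, r) = 76 + r (d(V, r) = (r + 6) + 70 = (6 + r) + 70 = 76 + r)
C = 14422/71 (C = 28844/(76 + 66) = 28844/142 = 28844*(1/142) = 14422/71 ≈ 203.13)
1/C = 1/(14422/71) = 71/14422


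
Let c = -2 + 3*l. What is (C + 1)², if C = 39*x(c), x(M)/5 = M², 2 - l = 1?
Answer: 38416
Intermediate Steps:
l = 1 (l = 2 - 1*1 = 2 - 1 = 1)
c = 1 (c = -2 + 3*1 = -2 + 3 = 1)
x(M) = 5*M²
C = 195 (C = 39*(5*1²) = 39*(5*1) = 39*5 = 195)
(C + 1)² = (195 + 1)² = 196² = 38416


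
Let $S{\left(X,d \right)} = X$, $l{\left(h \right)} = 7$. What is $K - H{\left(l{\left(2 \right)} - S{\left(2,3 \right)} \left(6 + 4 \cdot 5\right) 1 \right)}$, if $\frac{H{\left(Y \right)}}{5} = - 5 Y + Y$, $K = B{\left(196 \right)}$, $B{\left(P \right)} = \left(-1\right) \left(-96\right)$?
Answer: $-804$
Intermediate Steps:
$B{\left(P \right)} = 96$
$K = 96$
$H{\left(Y \right)} = - 20 Y$ ($H{\left(Y \right)} = 5 \left(- 5 Y + Y\right) = 5 \left(- 4 Y\right) = - 20 Y$)
$K - H{\left(l{\left(2 \right)} - S{\left(2,3 \right)} \left(6 + 4 \cdot 5\right) 1 \right)} = 96 - - 20 \left(7 - 2 \left(6 + 4 \cdot 5\right) 1\right) = 96 - - 20 \left(7 - 2 \left(6 + 20\right) 1\right) = 96 - - 20 \left(7 - 2 \cdot 26 \cdot 1\right) = 96 - - 20 \left(7 - 52 \cdot 1\right) = 96 - - 20 \left(7 - 52\right) = 96 - \left(-20\right) \left(-45\right) = 96 - 900 = -804$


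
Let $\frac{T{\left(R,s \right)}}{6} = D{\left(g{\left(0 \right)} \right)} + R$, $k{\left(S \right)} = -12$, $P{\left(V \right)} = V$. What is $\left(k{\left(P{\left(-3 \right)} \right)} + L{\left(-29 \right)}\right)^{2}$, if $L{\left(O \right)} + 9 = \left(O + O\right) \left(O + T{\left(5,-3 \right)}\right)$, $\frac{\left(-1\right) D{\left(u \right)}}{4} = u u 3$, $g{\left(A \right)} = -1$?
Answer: $16785409$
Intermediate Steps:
$D{\left(u \right)} = - 12 u^{2}$ ($D{\left(u \right)} = - 4 u u 3 = - 4 u^{2} \cdot 3 = - 4 \cdot 3 u^{2} = - 12 u^{2}$)
$T{\left(R,s \right)} = -72 + 6 R$ ($T{\left(R,s \right)} = 6 \left(- 12 \left(-1\right)^{2} + R\right) = 6 \left(\left(-12\right) 1 + R\right) = 6 \left(-12 + R\right) = -72 + 6 R$)
$L{\left(O \right)} = -9 + 2 O \left(-42 + O\right)$ ($L{\left(O \right)} = -9 + \left(O + O\right) \left(O + \left(-72 + 6 \cdot 5\right)\right) = -9 + 2 O \left(O + \left(-72 + 30\right)\right) = -9 + 2 O \left(O - 42\right) = -9 + 2 O \left(-42 + O\right)$)
$\left(k{\left(P{\left(-3 \right)} \right)} + L{\left(-29 \right)}\right)^{2} = \left(-12 - \left(-2427 - 1682\right)\right)^{2} = \left(-12 + \left(-9 + 2436 + 2 \cdot 841\right)\right)^{2} = \left(-12 + \left(-9 + 2436 + 1682\right)\right)^{2} = \left(-12 + 4109\right)^{2} = 4097^{2} = 16785409$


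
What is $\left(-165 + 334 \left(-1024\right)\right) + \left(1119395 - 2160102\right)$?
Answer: $-1382888$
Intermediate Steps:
$\left(-165 + 334 \left(-1024\right)\right) + \left(1119395 - 2160102\right) = \left(-165 - 342016\right) + \left(1119395 - 2160102\right) = -342181 - 1040707 = -1382888$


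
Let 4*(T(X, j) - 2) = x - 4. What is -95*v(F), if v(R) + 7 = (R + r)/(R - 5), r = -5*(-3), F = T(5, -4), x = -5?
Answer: 19570/21 ≈ 931.90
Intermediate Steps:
T(X, j) = -1/4 (T(X, j) = 2 + (-5 - 4)/4 = 2 + (1/4)*(-9) = 2 - 9/4 = -1/4)
F = -1/4 ≈ -0.25000
r = 15
v(R) = -7 + (15 + R)/(-5 + R) (v(R) = -7 + (R + 15)/(R - 5) = -7 + (15 + R)/(-5 + R))
-95*v(F) = -190*(25 - 3*(-1/4))/(-5 - 1/4) = -190*(25 + 3/4)/(-21/4) = -190*(-4)*103/(21*4) = -95*(-206/21) = 19570/21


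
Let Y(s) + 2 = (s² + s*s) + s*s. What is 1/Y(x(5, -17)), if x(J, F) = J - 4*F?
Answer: 1/15985 ≈ 6.2559e-5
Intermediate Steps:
Y(s) = -2 + 3*s² (Y(s) = -2 + ((s² + s*s) + s*s) = -2 + ((s² + s²) + s²) = -2 + (2*s² + s²) = -2 + 3*s²)
1/Y(x(5, -17)) = 1/(-2 + 3*(5 - 4*(-17))²) = 1/(-2 + 3*(5 + 68)²) = 1/(-2 + 3*73²) = 1/(-2 + 3*5329) = 1/(-2 + 15987) = 1/15985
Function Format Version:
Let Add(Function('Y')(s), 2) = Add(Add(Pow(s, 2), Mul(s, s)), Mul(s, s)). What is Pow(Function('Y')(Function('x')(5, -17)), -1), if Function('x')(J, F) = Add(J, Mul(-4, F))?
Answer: Rational(1, 15985) ≈ 6.2559e-5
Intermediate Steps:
Function('Y')(s) = Add(-2, Mul(3, Pow(s, 2))) (Function('Y')(s) = Add(-2, Add(Add(Pow(s, 2), Mul(s, s)), Mul(s, s))) = Add(-2, Add(Add(Pow(s, 2), Pow(s, 2)), Pow(s, 2))) = Add(-2, Add(Mul(2, Pow(s, 2)), Pow(s, 2))) = Add(-2, Mul(3, Pow(s, 2))))
Pow(Function('Y')(Function('x')(5, -17)), -1) = Pow(Add(-2, Mul(3, Pow(Add(5, Mul(-4, -17)), 2))), -1) = Pow(Add(-2, Mul(3, Pow(Add(5, 68), 2))), -1) = Pow(Add(-2, Mul(3, Pow(73, 2))), -1) = Pow(Add(-2, Mul(3, 5329)), -1) = Pow(Add(-2, 15987), -1) = Pow(15985, -1) = Rational(1, 15985)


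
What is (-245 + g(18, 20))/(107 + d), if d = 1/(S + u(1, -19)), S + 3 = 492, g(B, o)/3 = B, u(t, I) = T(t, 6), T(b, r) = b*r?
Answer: -94545/52966 ≈ -1.7850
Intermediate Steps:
u(t, I) = 6*t (u(t, I) = t*6 = 6*t)
g(B, o) = 3*B
S = 489 (S = -3 + 492 = 489)
d = 1/495 (d = 1/(489 + 6*1) = 1/(489 + 6) = 1/495 ≈ 0.0020202)
(-245 + g(18, 20))/(107 + d) = (-245 + 3*18)/(107 + 1/495) = (-245 + 54)/(52966/495) = -191*495/52966 = -94545/52966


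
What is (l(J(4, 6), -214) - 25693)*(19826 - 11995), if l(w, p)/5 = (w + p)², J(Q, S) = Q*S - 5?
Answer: 1287666992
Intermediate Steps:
J(Q, S) = -5 + Q*S
l(w, p) = 5*(p + w)² (l(w, p) = 5*(w + p)² = 5*(p + w)²)
(l(J(4, 6), -214) - 25693)*(19826 - 11995) = (5*(-214 + (-5 + 4*6))² - 25693)*(19826 - 11995) = (5*(-214 + (-5 + 24))² - 25693)*7831 = (5*(-214 + 19)² - 25693)*7831 = (5*(-195)² - 25693)*7831 = (5*38025 - 25693)*7831 = (190125 - 25693)*7831 = 164432*7831 = 1287666992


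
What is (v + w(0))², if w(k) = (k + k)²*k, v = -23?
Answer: 529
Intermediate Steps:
w(k) = 4*k³ (w(k) = (2*k)²*k = (4*k²)*k = 4*k³)
(v + w(0))² = (-23 + 4*0³)² = (-23 + 4*0)² = (-23 + 0)² = (-23)² = 529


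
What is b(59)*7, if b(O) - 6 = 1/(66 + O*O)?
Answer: 148981/3547 ≈ 42.002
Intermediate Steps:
b(O) = 6 + 1/(66 + O²) (b(O) = 6 + 1/(66 + O*O) = 6 + 1/(66 + O²))
b(59)*7 = ((397 + 6*59²)/(66 + 59²))*7 = ((397 + 6*3481)/(66 + 3481))*7 = ((397 + 20886)/3547)*7 = ((1/3547)*21283)*7 = (21283/3547)*7 = 148981/3547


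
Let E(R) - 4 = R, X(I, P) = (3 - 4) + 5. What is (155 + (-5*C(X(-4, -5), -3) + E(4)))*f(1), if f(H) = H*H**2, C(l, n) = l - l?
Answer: 163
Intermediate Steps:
X(I, P) = 4 (X(I, P) = -1 + 5 = 4)
E(R) = 4 + R
C(l, n) = 0
f(H) = H**3
(155 + (-5*C(X(-4, -5), -3) + E(4)))*f(1) = (155 + (-5*0 + (4 + 4)))*1**3 = (155 + (0 + 8))*1 = (155 + 8)*1 = 163*1 = 163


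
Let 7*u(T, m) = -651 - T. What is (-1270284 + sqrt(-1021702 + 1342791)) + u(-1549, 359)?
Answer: -8891090/7 + sqrt(321089) ≈ -1.2696e+6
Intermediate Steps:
u(T, m) = -93 - T/7 (u(T, m) = (-651 - T)/7 = -93 - T/7)
(-1270284 + sqrt(-1021702 + 1342791)) + u(-1549, 359) = (-1270284 + sqrt(-1021702 + 1342791)) + (-93 - 1/7*(-1549)) = (-1270284 + sqrt(321089)) + (-93 + 1549/7) = (-1270284 + sqrt(321089)) + 898/7 = -8891090/7 + sqrt(321089)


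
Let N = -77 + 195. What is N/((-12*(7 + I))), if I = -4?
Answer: -59/18 ≈ -3.2778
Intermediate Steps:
N = 118
N/((-12*(7 + I))) = 118/((-12*(7 - 4))) = 118/((-12*3)) = 118/(-36) = 118*(-1/36) = -59/18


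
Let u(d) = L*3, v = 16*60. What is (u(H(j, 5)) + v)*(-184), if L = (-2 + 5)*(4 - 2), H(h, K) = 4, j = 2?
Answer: -179952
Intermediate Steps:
L = 6 (L = 3*2 = 6)
v = 960
u(d) = 18 (u(d) = 6*3 = 18)
(u(H(j, 5)) + v)*(-184) = (18 + 960)*(-184) = 978*(-184) = -179952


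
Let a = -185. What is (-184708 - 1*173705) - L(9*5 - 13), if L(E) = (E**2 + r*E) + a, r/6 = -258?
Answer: -309716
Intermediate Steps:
r = -1548 (r = 6*(-258) = -1548)
L(E) = -185 + E**2 - 1548*E (L(E) = (E**2 - 1548*E) - 185 = -185 + E**2 - 1548*E)
(-184708 - 1*173705) - L(9*5 - 13) = (-184708 - 1*173705) - (-185 + (9*5 - 13)**2 - 1548*(9*5 - 13)) = (-184708 - 173705) - (-185 + (45 - 13)**2 - 1548*(45 - 13)) = -358413 - (-185 + 32**2 - 1548*32) = -358413 - (-185 + 1024 - 49536) = -358413 - 1*(-48697) = -358413 + 48697 = -309716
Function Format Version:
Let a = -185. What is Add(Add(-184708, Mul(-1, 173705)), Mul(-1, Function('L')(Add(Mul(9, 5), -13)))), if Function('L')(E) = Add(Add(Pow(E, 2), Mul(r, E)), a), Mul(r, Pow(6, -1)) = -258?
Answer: -309716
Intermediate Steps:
r = -1548 (r = Mul(6, -258) = -1548)
Function('L')(E) = Add(-185, Pow(E, 2), Mul(-1548, E)) (Function('L')(E) = Add(Add(Pow(E, 2), Mul(-1548, E)), -185) = Add(-185, Pow(E, 2), Mul(-1548, E)))
Add(Add(-184708, Mul(-1, 173705)), Mul(-1, Function('L')(Add(Mul(9, 5), -13)))) = Add(Add(-184708, Mul(-1, 173705)), Mul(-1, Add(-185, Pow(Add(Mul(9, 5), -13), 2), Mul(-1548, Add(Mul(9, 5), -13))))) = Add(Add(-184708, -173705), Mul(-1, Add(-185, Pow(Add(45, -13), 2), Mul(-1548, Add(45, -13))))) = Add(-358413, Mul(-1, Add(-185, Pow(32, 2), Mul(-1548, 32)))) = Add(-358413, Mul(-1, Add(-185, 1024, -49536))) = Add(-358413, Mul(-1, -48697)) = Add(-358413, 48697) = -309716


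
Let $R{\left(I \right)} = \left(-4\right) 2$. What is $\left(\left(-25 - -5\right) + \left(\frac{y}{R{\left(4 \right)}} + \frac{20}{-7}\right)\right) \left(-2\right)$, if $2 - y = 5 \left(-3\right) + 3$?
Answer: $\frac{689}{14} \approx 49.214$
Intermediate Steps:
$R{\left(I \right)} = -8$
$y = 14$ ($y = 2 - \left(5 \left(-3\right) + 3\right) = 2 - \left(-15 + 3\right) = 2 - -12 = 2 + 12 = 14$)
$\left(\left(-25 - -5\right) + \left(\frac{y}{R{\left(4 \right)}} + \frac{20}{-7}\right)\right) \left(-2\right) = \left(\left(-25 - -5\right) + \left(\frac{14}{-8} + \frac{20}{-7}\right)\right) \left(-2\right) = \left(\left(-25 + 5\right) + \left(14 \left(- \frac{1}{8}\right) + 20 \left(- \frac{1}{7}\right)\right)\right) \left(-2\right) = \left(-20 - \frac{129}{28}\right) \left(-2\right) = \left(- \frac{689}{28}\right) \left(-2\right) = \frac{689}{14}$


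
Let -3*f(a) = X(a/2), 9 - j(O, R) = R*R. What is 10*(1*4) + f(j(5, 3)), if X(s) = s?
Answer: 40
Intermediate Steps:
j(O, R) = 9 - R**2 (j(O, R) = 9 - R*R = 9 - R**2)
f(a) = -a/6 (f(a) = -a/(3*2) = -a/6)
10*(1*4) + f(j(5, 3)) = 10*(1*4) - (9 - 1*3**2)/6 = 10*4 - (9 - 1*9)/6 = 40 - (9 - 9)/6 = 40 - 1/6*0 = 40 + 0 = 40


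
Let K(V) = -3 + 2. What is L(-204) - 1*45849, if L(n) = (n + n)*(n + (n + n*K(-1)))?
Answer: 37383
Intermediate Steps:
K(V) = -1
L(n) = 2*n**2 (L(n) = (n + n)*(n + (n + n*(-1))) = (2*n)*(n + (n - n)) = (2*n)*(n + 0) = (2*n)*n = 2*n**2)
L(-204) - 1*45849 = 2*(-204)**2 - 1*45849 = 2*41616 - 45849 = 83232 - 45849 = 37383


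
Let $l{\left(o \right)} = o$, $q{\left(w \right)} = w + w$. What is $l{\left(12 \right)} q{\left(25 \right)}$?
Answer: $600$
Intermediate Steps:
$q{\left(w \right)} = 2 w$
$l{\left(12 \right)} q{\left(25 \right)} = 12 \cdot 2 \cdot 25 = 12 \cdot 50 = 600$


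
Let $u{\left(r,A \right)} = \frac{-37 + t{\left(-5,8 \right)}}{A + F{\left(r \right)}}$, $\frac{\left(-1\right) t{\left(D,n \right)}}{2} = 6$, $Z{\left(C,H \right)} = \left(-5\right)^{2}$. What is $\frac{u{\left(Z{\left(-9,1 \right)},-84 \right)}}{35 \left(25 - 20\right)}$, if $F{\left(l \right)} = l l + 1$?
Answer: $- \frac{7}{13550} \approx -0.00051661$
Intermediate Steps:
$Z{\left(C,H \right)} = 25$
$t{\left(D,n \right)} = -12$ ($t{\left(D,n \right)} = \left(-2\right) 6 = -12$)
$F{\left(l \right)} = 1 + l^{2}$ ($F{\left(l \right)} = l^{2} + 1 = 1 + l^{2}$)
$u{\left(r,A \right)} = - \frac{49}{1 + A + r^{2}}$ ($u{\left(r,A \right)} = \frac{-37 - 12}{A + \left(1 + r^{2}\right)} = - \frac{49}{1 + A + r^{2}}$)
$\frac{u{\left(Z{\left(-9,1 \right)},-84 \right)}}{35 \left(25 - 20\right)} = \frac{\left(-49\right) \frac{1}{1 - 84 + 25^{2}}}{35 \left(25 - 20\right)} = \frac{\left(-49\right) \frac{1}{1 - 84 + 625}}{35 \cdot 5} = \frac{\left(-49\right) \frac{1}{542}}{175} = \left(-49\right) \frac{1}{542} \cdot \frac{1}{175} = \left(- \frac{49}{542}\right) \frac{1}{175} = - \frac{7}{13550}$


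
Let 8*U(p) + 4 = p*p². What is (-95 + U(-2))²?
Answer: 37249/4 ≈ 9312.3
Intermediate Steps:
U(p) = -½ + p³/8 (U(p) = -½ + (p*p²)/8 = -½ + p³/8)
(-95 + U(-2))² = (-95 + (-½ + (⅛)*(-2)³))² = (-95 + (-½ + (⅛)*(-8)))² = (-95 + (-½ - 1))² = (-95 - 3/2)² = (-193/2)² = 37249/4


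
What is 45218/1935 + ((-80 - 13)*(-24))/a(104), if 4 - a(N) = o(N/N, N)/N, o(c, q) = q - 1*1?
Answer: 463320914/605655 ≈ 764.99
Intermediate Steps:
o(c, q) = -1 + q (o(c, q) = q - 1 = -1 + q)
a(N) = 4 - (-1 + N)/N
45218/1935 + ((-80 - 13)*(-24))/a(104) = 45218/1935 + ((-80 - 13)*(-24))/(3 + 1/104) = 45218*(1/1935) + (-93*(-24))/(3 + 1/104) = 45218/1935 + 2232/(313/104) = 45218/1935 + 2232*(104/313) = 45218/1935 + 232128/313 = 463320914/605655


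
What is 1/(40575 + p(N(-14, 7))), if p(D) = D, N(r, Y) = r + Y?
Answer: 1/40568 ≈ 2.4650e-5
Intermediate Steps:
N(r, Y) = Y + r
1/(40575 + p(N(-14, 7))) = 1/(40575 + (7 - 14)) = 1/(40575 - 7) = 1/40568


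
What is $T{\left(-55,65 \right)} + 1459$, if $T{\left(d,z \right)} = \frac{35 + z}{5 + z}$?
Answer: $\frac{10223}{7} \approx 1460.4$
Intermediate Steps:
$T{\left(d,z \right)} = \frac{35 + z}{5 + z}$
$T{\left(-55,65 \right)} + 1459 = \frac{35 + 65}{5 + 65} + 1459 = \frac{1}{70} \cdot 100 + 1459 = \frac{10}{7} + 1459 = \frac{10223}{7}$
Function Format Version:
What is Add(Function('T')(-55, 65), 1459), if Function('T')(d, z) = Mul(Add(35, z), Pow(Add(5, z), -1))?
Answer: Rational(10223, 7) ≈ 1460.4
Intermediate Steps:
Function('T')(d, z) = Mul(Pow(Add(5, z), -1), Add(35, z))
Add(Function('T')(-55, 65), 1459) = Add(Mul(Pow(Add(5, 65), -1), Add(35, 65)), 1459) = Add(Mul(Pow(70, -1), 100), 1459) = Add(Mul(Rational(1, 70), 100), 1459) = Add(Rational(10, 7), 1459) = Rational(10223, 7)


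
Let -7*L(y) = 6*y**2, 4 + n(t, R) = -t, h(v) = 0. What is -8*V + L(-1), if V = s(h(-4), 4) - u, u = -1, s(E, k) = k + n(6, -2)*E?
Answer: -286/7 ≈ -40.857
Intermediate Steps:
n(t, R) = -4 - t
L(y) = -6*y**2/7
s(E, k) = k - 10*E (s(E, k) = k + (-4 - 1*6)*E = k + (-4 - 6)*E = k - 10*E)
V = 5 (V = (4 - 10*0) - 1*(-1) = (4 + 0) + 1 = 4 + 1 = 5)
-8*V + L(-1) = -8*5 - 6/7*(-1)**2 = -40 - 6/7*1 = -40 - 6/7 = -286/7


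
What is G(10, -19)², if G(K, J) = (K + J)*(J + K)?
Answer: 6561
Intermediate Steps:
G(K, J) = (J + K)² (G(K, J) = (J + K)*(J + K) = (J + K)²)
G(10, -19)² = ((-19 + 10)²)² = ((-9)²)² = 81² = 6561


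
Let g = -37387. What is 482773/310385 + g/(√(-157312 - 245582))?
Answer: 482773/310385 + 37387*I*√4974/44766 ≈ 1.5554 + 58.901*I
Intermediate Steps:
482773/310385 + g/(√(-157312 - 245582)) = 482773/310385 - 37387/√(-157312 - 245582) = 482773*(1/310385) - 37387*(-I*√4974/44766) = 482773/310385 - 37387*(-I*√4974/44766) = 482773/310385 - (-37387)*I*√4974/44766 = 482773/310385 + 37387*I*√4974/44766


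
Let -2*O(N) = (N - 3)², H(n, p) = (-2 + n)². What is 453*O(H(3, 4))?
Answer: -906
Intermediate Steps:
O(N) = -(-3 + N)²/2 (O(N) = -(N - 3)²/2 = -(-3 + N)²/2)
453*O(H(3, 4)) = 453*(-(-3 + (-2 + 3)²)²/2) = 453*(-(-3 + 1²)²/2) = 453*(-(-3 + 1)²/2) = 453*(-½*(-2)²) = 453*(-½*4) = 453*(-2) = -906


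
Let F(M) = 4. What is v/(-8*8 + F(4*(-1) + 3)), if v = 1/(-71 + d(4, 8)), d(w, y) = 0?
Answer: 1/4260 ≈ 0.00023474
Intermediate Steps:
v = -1/71 (v = 1/(-71 + 0) = 1/(-71) = -1/71 ≈ -0.014085)
v/(-8*8 + F(4*(-1) + 3)) = -1/71/(-8*8 + 4) = -1/71/(-64 + 4) = -1/71/(-60) = -1/60*(-1/71) = 1/4260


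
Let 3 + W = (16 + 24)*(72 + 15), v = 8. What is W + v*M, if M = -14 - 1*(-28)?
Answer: 3589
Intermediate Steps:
M = 14 (M = -14 + 28 = 14)
W = 3477 (W = -3 + (16 + 24)*(72 + 15) = -3 + 40*87 = -3 + 3480 = 3477)
W + v*M = 3477 + 8*14 = 3477 + 112 = 3589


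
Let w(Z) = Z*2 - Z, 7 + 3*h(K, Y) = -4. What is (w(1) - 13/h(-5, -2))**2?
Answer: 2500/121 ≈ 20.661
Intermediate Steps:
h(K, Y) = -11/3 (h(K, Y) = -7/3 + (1/3)*(-4) = -7/3 - 4/3 = -11/3)
w(Z) = Z (w(Z) = 2*Z - Z = Z)
(w(1) - 13/h(-5, -2))**2 = (1 - 13/(-11/3))**2 = (1 - 13*(-3/11))**2 = (1 + 39/11)**2 = (50/11)**2 = 2500/121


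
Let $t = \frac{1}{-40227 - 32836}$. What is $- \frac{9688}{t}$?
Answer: $707834344$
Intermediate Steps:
$t = - \frac{1}{73063}$ ($t = \frac{1}{-73063} = - \frac{1}{73063} \approx -1.3687 \cdot 10^{-5}$)
$- \frac{9688}{t} = - \frac{9688}{- \frac{1}{73063}} = \left(-9688\right) \left(-73063\right) = 707834344$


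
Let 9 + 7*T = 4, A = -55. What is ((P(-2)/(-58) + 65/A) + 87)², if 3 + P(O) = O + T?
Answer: 36807189904/4986289 ≈ 7381.7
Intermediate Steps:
T = -5/7 (T = -9/7 + (⅐)*4 = -9/7 + 4/7 = -5/7 ≈ -0.71429)
P(O) = -26/7 + O (P(O) = -3 + (O - 5/7) = -3 + (-5/7 + O) = -26/7 + O)
((P(-2)/(-58) + 65/A) + 87)² = (((-26/7 - 2)/(-58) + 65/(-55)) + 87)² = ((-40/7*(-1/58) + 65*(-1/55)) + 87)² = ((20/203 - 13/11) + 87)² = (-2419/2233 + 87)² = (191852/2233)² = 36807189904/4986289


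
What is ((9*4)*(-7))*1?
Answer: -252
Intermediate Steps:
((9*4)*(-7))*1 = (36*(-7))*1 = -252*1 = -252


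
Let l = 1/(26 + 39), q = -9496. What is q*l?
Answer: -9496/65 ≈ -146.09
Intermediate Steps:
l = 1/65 ≈ 0.015385
q*l = -9496*1/65 = -9496/65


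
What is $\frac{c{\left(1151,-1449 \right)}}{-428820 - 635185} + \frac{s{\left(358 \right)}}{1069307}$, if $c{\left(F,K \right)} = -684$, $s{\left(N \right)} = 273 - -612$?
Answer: $\frac{1673050413}{1137747994535} \approx 0.0014705$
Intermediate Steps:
$s{\left(N \right)} = 885$ ($s{\left(N \right)} = 273 + 612 = 885$)
$\frac{c{\left(1151,-1449 \right)}}{-428820 - 635185} + \frac{s{\left(358 \right)}}{1069307} = - \frac{684}{-428820 - 635185} + \frac{885}{1069307} = - \frac{684}{-428820 - 635185} + 885 \cdot \frac{1}{1069307} = - \frac{684}{-1064005} + \frac{885}{1069307} = \left(-684\right) \left(- \frac{1}{1064005}\right) + \frac{885}{1069307} = \frac{684}{1064005} + \frac{885}{1069307} = \frac{1673050413}{1137747994535}$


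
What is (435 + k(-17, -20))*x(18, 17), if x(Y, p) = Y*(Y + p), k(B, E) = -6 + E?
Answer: 257670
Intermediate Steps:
(435 + k(-17, -20))*x(18, 17) = (435 + (-6 - 20))*(18*(18 + 17)) = (435 - 26)*(18*35) = 409*630 = 257670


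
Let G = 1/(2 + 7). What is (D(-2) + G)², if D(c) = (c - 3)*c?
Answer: 8281/81 ≈ 102.23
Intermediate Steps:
D(c) = c*(-3 + c) (D(c) = (-3 + c)*c = c*(-3 + c))
G = ⅑ (G = 1/9 = ⅑ ≈ 0.11111)
(D(-2) + G)² = (-2*(-3 - 2) + ⅑)² = (-2*(-5) + ⅑)² = (10 + ⅑)² = (91/9)² = 8281/81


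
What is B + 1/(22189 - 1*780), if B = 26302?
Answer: 563099519/21409 ≈ 26302.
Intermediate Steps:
B + 1/(22189 - 1*780) = 26302 + 1/(22189 - 1*780) = 26302 + 1/(22189 - 780) = 26302 + 1/21409 = 563099519/21409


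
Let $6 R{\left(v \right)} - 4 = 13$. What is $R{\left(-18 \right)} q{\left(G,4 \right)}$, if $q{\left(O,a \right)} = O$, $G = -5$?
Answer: $- \frac{85}{6} \approx -14.167$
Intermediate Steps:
$R{\left(v \right)} = \frac{17}{6}$ ($R{\left(v \right)} = \frac{2}{3} + \frac{1}{6} \cdot 13 = \frac{2}{3} + \frac{13}{6} = \frac{17}{6}$)
$R{\left(-18 \right)} q{\left(G,4 \right)} = \frac{17}{6} \left(-5\right) = - \frac{85}{6}$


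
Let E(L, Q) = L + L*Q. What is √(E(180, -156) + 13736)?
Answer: 2*I*√3541 ≈ 119.01*I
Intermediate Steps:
√(E(180, -156) + 13736) = √(180*(1 - 156) + 13736) = √(180*(-155) + 13736) = √(-27900 + 13736) = √(-14164) = 2*I*√3541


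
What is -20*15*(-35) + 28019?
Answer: 38519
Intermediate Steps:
-20*15*(-35) + 28019 = -300*(-35) + 28019 = 10500 + 28019 = 38519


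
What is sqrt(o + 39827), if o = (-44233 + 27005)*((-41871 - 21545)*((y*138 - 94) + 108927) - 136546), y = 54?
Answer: 3*sqrt(14116366901555) ≈ 1.1272e+7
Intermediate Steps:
o = 127047302074168 (o = (-44233 + 27005)*((-41871 - 21545)*((54*138 - 94) + 108927) - 136546) = -17228*(-63416*((7452 - 94) + 108927) - 136546) = -17228*(-63416*(7358 + 108927) - 136546) = -17228*(-63416*116285 - 136546) = -17228*(-7374329560 - 136546) = -17228*(-7374466106) = 127047302074168)
sqrt(o + 39827) = sqrt(127047302074168 + 39827) = sqrt(127047302113995) = 3*sqrt(14116366901555)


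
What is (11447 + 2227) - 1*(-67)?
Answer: 13741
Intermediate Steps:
(11447 + 2227) - 1*(-67) = 13674 + 67 = 13741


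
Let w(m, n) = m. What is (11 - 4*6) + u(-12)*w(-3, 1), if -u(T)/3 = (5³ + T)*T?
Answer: -12217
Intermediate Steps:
u(T) = -3*T*(125 + T) (u(T) = -3*(5³ + T)*T = -3*(125 + T)*T = -3*T*(125 + T))
(11 - 4*6) + u(-12)*w(-3, 1) = (11 - 4*6) - 3*(-12)*(125 - 12)*(-3) = (11 - 24) - 3*(-12)*113*(-3) = -13 + 4068*(-3) = -13 - 12204 = -12217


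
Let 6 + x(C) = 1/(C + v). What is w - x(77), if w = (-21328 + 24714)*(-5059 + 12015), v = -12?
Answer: 1530946429/65 ≈ 2.3553e+7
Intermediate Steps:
x(C) = -6 + 1/(-12 + C) (x(C) = -6 + 1/(C - 12) = -6 + 1/(-12 + C))
w = 23553016 (w = 3386*6956 = 23553016)
w - x(77) = 23553016 - (73 - 6*77)/(-12 + 77) = 23553016 - (73 - 462)/65 = 23553016 - (-389)/65 = 23553016 - 1*(-389/65) = 23553016 + 389/65 = 1530946429/65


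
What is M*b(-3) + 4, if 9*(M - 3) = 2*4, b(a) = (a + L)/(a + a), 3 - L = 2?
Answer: 143/27 ≈ 5.2963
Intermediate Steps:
L = 1 (L = 3 - 1*2 = 3 - 2 = 1)
b(a) = (1 + a)/(2*a) (b(a) = (a + 1)/(a + a) = (1 + a)/((2*a)) = (1 + a)*(1/(2*a)) = (1 + a)/(2*a))
M = 35/9 (M = 3 + (2*4)/9 = 3 + (1/9)*8 = 3 + 8/9 = 35/9 ≈ 3.8889)
M*b(-3) + 4 = 35*((1/2)*(1 - 3)/(-3))/9 + 4 = 35*((1/2)*(-1/3)*(-2))/9 + 4 = (35/9)*(1/3) + 4 = 35/27 + 4 = 143/27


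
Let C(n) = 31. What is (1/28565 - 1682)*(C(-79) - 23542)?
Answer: 1129617241119/28565 ≈ 3.9545e+7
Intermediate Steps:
(1/28565 - 1682)*(C(-79) - 23542) = (1/28565 - 1682)*(31 - 23542) = (1/28565 - 1682)*(-23511) = -48046329/28565*(-23511) = 1129617241119/28565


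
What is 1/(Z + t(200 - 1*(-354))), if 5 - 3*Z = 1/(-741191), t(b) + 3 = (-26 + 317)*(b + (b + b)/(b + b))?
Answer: 2223573/359115192602 ≈ 6.1918e-6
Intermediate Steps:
t(b) = 288 + 291*b (t(b) = -3 + (-26 + 317)*(b + (b + b)/(b + b)) = -3 + 291*(b + (2*b)/((2*b))) = -3 + 291*(b + (2*b)*(1/(2*b))) = -3 + 291*(b + 1) = -3 + 291*(1 + b) = -3 + (291 + 291*b) = 288 + 291*b)
Z = 3705956/2223573 (Z = 5/3 - 1/3/(-741191) = 5/3 - 1/3*(-1/741191) = 5/3 + 1/2223573 = 3705956/2223573 ≈ 1.6667)
1/(Z + t(200 - 1*(-354))) = 1/(3705956/2223573 + (288 + 291*(200 - 1*(-354)))) = 1/(3705956/2223573 + (288 + 291*(200 + 354))) = 1/(3705956/2223573 + (288 + 291*554)) = 1/(3705956/2223573 + (288 + 161214)) = 1/(3705956/2223573 + 161502) = 1/(359115192602/2223573) = 2223573/359115192602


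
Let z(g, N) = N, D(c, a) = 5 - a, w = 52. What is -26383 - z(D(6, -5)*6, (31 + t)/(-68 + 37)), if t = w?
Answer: -817790/31 ≈ -26380.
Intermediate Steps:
t = 52
-26383 - z(D(6, -5)*6, (31 + t)/(-68 + 37)) = -26383 - (31 + 52)/(-68 + 37) = -26383 - 83/(-31) = -26383 - 83*(-1)/31 = -26383 - 1*(-83/31) = -26383 + 83/31 = -817790/31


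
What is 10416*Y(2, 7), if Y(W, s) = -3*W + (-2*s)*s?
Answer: -1083264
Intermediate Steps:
Y(W, s) = -3*W - 2*s²
10416*Y(2, 7) = 10416*(-3*2 - 2*7²) = 10416*(-6 - 2*49) = 10416*(-6 - 98) = 10416*(-104) = -1083264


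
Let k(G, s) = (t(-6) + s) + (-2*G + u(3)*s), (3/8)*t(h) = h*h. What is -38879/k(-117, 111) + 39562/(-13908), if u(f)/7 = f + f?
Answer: -123769003/11828754 ≈ -10.463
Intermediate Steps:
u(f) = 14*f (u(f) = 7*(f + f) = 7*(2*f) = 14*f)
t(h) = 8*h**2/3 (t(h) = 8*(h*h)/3 = 8*h**2/3)
k(G, s) = 96 - 2*G + 43*s (k(G, s) = ((8/3)*(-6)**2 + s) + (-2*G + (14*3)*s) = ((8/3)*36 + s) + (-2*G + 42*s) = (96 + s) + (-2*G + 42*s) = 96 - 2*G + 43*s)
-38879/k(-117, 111) + 39562/(-13908) = -38879/(96 - 2*(-117) + 43*111) + 39562/(-13908) = -38879/(96 + 234 + 4773) + 39562*(-1/13908) = -38879/5103 - 19781/6954 = -123769003/11828754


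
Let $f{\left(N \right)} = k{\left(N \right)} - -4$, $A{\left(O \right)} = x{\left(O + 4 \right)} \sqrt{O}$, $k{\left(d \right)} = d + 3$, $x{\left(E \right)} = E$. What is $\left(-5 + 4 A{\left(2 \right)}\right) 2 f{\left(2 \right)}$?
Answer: $-90 + 432 \sqrt{2} \approx 520.94$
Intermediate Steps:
$k{\left(d \right)} = 3 + d$
$A{\left(O \right)} = \sqrt{O} \left(4 + O\right)$ ($A{\left(O \right)} = \left(O + 4\right) \sqrt{O} = \left(4 + O\right) \sqrt{O} = \sqrt{O} \left(4 + O\right)$)
$f{\left(N \right)} = 7 + N$ ($f{\left(N \right)} = \left(3 + N\right) - -4 = \left(3 + N\right) + 4 = 7 + N$)
$\left(-5 + 4 A{\left(2 \right)}\right) 2 f{\left(2 \right)} = \left(-5 + 4 \sqrt{2} \left(4 + 2\right)\right) 2 \left(7 + 2\right) = \left(-5 + 4 \sqrt{2} \cdot 6\right) 2 \cdot 9 = \left(-5 + 4 \cdot 6 \sqrt{2}\right) 2 \cdot 9 = \left(-5 + 24 \sqrt{2}\right) 2 \cdot 9 = \left(-10 + 48 \sqrt{2}\right) 9 = -90 + 432 \sqrt{2}$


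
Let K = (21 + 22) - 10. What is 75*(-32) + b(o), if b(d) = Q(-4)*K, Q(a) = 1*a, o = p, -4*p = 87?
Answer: -2532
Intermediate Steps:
p = -87/4 (p = -¼*87 = -87/4 ≈ -21.750)
o = -87/4 ≈ -21.750
Q(a) = a
K = 33 (K = 43 - 10 = 33)
b(d) = -132 (b(d) = -4*33 = -132)
75*(-32) + b(o) = 75*(-32) - 132 = -2400 - 132 = -2532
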